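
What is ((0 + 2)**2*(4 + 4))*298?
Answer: 9536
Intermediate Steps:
((0 + 2)**2*(4 + 4))*298 = (2**2*8)*298 = (4*8)*298 = 32*298 = 9536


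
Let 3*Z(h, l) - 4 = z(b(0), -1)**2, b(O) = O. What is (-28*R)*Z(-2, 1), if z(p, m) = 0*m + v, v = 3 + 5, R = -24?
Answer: 15232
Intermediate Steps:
v = 8
z(p, m) = 8 (z(p, m) = 0*m + 8 = 0 + 8 = 8)
Z(h, l) = 68/3 (Z(h, l) = 4/3 + (1/3)*8**2 = 4/3 + (1/3)*64 = 4/3 + 64/3 = 68/3)
(-28*R)*Z(-2, 1) = -28*(-24)*(68/3) = 672*(68/3) = 15232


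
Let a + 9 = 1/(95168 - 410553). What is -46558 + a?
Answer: -14686533296/315385 ≈ -46567.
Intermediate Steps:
a = -2838466/315385 (a = -9 + 1/(95168 - 410553) = -9 + 1/(-315385) = -9 - 1/315385 = -2838466/315385 ≈ -9.0000)
-46558 + a = -46558 - 2838466/315385 = -14686533296/315385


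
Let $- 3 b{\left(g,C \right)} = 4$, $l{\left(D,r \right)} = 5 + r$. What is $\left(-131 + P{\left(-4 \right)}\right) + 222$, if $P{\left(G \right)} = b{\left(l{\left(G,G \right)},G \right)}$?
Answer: $\frac{269}{3} \approx 89.667$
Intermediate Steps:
$b{\left(g,C \right)} = - \frac{4}{3}$ ($b{\left(g,C \right)} = \left(- \frac{1}{3}\right) 4 = - \frac{4}{3}$)
$P{\left(G \right)} = - \frac{4}{3}$
$\left(-131 + P{\left(-4 \right)}\right) + 222 = \left(-131 - \frac{4}{3}\right) + 222 = - \frac{397}{3} + 222 = \frac{269}{3}$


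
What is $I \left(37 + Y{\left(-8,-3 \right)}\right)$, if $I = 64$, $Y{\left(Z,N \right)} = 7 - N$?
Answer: $3008$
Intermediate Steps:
$I \left(37 + Y{\left(-8,-3 \right)}\right) = 64 \left(37 + \left(7 - -3\right)\right) = 64 \left(37 + \left(7 + 3\right)\right) = 64 \left(37 + 10\right) = 64 \cdot 47 = 3008$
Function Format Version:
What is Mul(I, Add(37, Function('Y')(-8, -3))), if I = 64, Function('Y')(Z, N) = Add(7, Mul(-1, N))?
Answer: 3008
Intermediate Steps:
Mul(I, Add(37, Function('Y')(-8, -3))) = Mul(64, Add(37, Add(7, Mul(-1, -3)))) = Mul(64, Add(37, Add(7, 3))) = Mul(64, Add(37, 10)) = Mul(64, 47) = 3008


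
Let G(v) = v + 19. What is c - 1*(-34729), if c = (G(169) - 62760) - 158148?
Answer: -185991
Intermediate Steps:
G(v) = 19 + v
c = -220720 (c = ((19 + 169) - 62760) - 158148 = (188 - 62760) - 158148 = -62572 - 158148 = -220720)
c - 1*(-34729) = -220720 - 1*(-34729) = -220720 + 34729 = -185991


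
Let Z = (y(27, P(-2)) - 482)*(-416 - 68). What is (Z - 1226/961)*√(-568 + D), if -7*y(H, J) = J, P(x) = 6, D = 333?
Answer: 1572110538*I*√235/6727 ≈ 3.5826e+6*I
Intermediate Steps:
y(H, J) = -J/7
Z = 1635920/7 (Z = (-⅐*6 - 482)*(-416 - 68) = (-6/7 - 482)*(-484) = -3380/7*(-484) = 1635920/7 ≈ 2.3370e+5)
(Z - 1226/961)*√(-568 + D) = (1635920/7 - 1226/961)*√(-568 + 333) = (1635920/7 - 1226*1/961)*√(-235) = (1635920/7 - 1226/961)*(I*√235) = 1572110538*(I*√235)/6727 = 1572110538*I*√235/6727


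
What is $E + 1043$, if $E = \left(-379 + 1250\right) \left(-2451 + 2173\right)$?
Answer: $-241095$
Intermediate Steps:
$E = -242138$ ($E = 871 \left(-278\right) = -242138$)
$E + 1043 = -242138 + 1043 = -241095$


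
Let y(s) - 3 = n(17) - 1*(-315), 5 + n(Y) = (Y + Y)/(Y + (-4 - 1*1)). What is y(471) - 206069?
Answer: -1234519/6 ≈ -2.0575e+5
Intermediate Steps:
n(Y) = -5 + 2*Y/(-5 + Y) (n(Y) = -5 + (Y + Y)/(Y + (-4 - 1*1)) = -5 + (2*Y)/(Y + (-4 - 1)) = -5 + (2*Y)/(Y - 5) = -5 + (2*Y)/(-5 + Y) = -5 + 2*Y/(-5 + Y))
y(s) = 1895/6 (y(s) = 3 + ((25 - 3*17)/(-5 + 17) - 1*(-315)) = 3 + ((25 - 51)/12 + 315) = 3 + ((1/12)*(-26) + 315) = 3 + (-13/6 + 315) = 3 + 1877/6 = 1895/6)
y(471) - 206069 = 1895/6 - 206069 = -1234519/6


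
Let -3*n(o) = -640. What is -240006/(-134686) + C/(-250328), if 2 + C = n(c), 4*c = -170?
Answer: 45038818745/25286757756 ≈ 1.7811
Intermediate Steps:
c = -85/2 (c = (¼)*(-170) = -85/2 ≈ -42.500)
n(o) = 640/3 (n(o) = -⅓*(-640) = 640/3)
C = 634/3 (C = -2 + 640/3 = 634/3 ≈ 211.33)
-240006/(-134686) + C/(-250328) = -240006/(-134686) + (634/3)/(-250328) = -240006*(-1/134686) + (634/3)*(-1/250328) = 120003/67343 - 317/375492 = 45038818745/25286757756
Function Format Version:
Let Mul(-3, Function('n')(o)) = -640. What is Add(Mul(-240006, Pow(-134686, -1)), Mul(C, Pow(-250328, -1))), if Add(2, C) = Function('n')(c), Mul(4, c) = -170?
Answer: Rational(45038818745, 25286757756) ≈ 1.7811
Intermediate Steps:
c = Rational(-85, 2) (c = Mul(Rational(1, 4), -170) = Rational(-85, 2) ≈ -42.500)
Function('n')(o) = Rational(640, 3) (Function('n')(o) = Mul(Rational(-1, 3), -640) = Rational(640, 3))
C = Rational(634, 3) (C = Add(-2, Rational(640, 3)) = Rational(634, 3) ≈ 211.33)
Add(Mul(-240006, Pow(-134686, -1)), Mul(C, Pow(-250328, -1))) = Add(Mul(-240006, Pow(-134686, -1)), Mul(Rational(634, 3), Pow(-250328, -1))) = Add(Mul(-240006, Rational(-1, 134686)), Mul(Rational(634, 3), Rational(-1, 250328))) = Add(Rational(120003, 67343), Rational(-317, 375492)) = Rational(45038818745, 25286757756)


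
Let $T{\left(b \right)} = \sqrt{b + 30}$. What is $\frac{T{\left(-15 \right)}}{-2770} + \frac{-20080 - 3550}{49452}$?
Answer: $- \frac{11815}{24726} - \frac{\sqrt{15}}{2770} \approx -0.47924$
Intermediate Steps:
$T{\left(b \right)} = \sqrt{30 + b}$
$\frac{T{\left(-15 \right)}}{-2770} + \frac{-20080 - 3550}{49452} = \frac{\sqrt{30 - 15}}{-2770} + \frac{-20080 - 3550}{49452} = \sqrt{15} \left(- \frac{1}{2770}\right) + \left(-20080 - 3550\right) \frac{1}{49452} = - \frac{\sqrt{15}}{2770} - \frac{11815}{24726} = - \frac{11815}{24726} - \frac{\sqrt{15}}{2770}$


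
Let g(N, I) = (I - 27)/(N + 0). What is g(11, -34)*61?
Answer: -3721/11 ≈ -338.27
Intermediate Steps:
g(N, I) = (-27 + I)/N
g(11, -34)*61 = ((-27 - 34)/11)*61 = ((1/11)*(-61))*61 = -61/11*61 = -3721/11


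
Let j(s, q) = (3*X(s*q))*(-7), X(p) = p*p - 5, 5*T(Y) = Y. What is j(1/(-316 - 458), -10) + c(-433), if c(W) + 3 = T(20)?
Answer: 5291663/49923 ≈ 106.00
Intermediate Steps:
T(Y) = Y/5
X(p) = -5 + p² (X(p) = p² - 5 = -5 + p²)
c(W) = 1 (c(W) = -3 + (⅕)*20 = -3 + 4 = 1)
j(s, q) = 105 - 21*q²*s² (j(s, q) = (3*(-5 + (s*q)²))*(-7) = (3*(-5 + (q*s)²))*(-7) = (3*(-5 + q²*s²))*(-7) = (-15 + 3*q²*s²)*(-7) = 105 - 21*q²*s²)
j(1/(-316 - 458), -10) + c(-433) = (105 - 21*(-10)²*(1/(-316 - 458))²) + 1 = (105 - 21*100*(1/(-774))²) + 1 = (105 - 21*100*(-1/774)²) + 1 = (105 - 21*100*1/599076) + 1 = (105 - 175/49923) + 1 = 5241740/49923 + 1 = 5291663/49923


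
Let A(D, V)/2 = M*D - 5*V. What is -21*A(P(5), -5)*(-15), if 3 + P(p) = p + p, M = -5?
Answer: -6300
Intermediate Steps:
P(p) = -3 + 2*p (P(p) = -3 + (p + p) = -3 + 2*p)
A(D, V) = -10*D - 10*V (A(D, V) = 2*(-5*D - 5*V) = -10*D - 10*V)
-21*A(P(5), -5)*(-15) = -21*(-10*(-3 + 2*5) - 10*(-5))*(-15) = -21*(-10*(-3 + 10) + 50)*(-15) = -21*(-10*7 + 50)*(-15) = -21*(-70 + 50)*(-15) = -21*(-20)*(-15) = 420*(-15) = -6300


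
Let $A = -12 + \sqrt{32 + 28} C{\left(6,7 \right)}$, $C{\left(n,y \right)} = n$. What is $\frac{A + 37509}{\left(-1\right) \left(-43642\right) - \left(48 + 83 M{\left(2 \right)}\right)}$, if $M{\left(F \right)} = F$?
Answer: $\frac{12499}{14476} + \frac{\sqrt{15}}{3619} \approx 0.8645$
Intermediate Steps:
$A = -12 + 12 \sqrt{15}$ ($A = -12 + \sqrt{32 + 28} \cdot 6 = -12 + \sqrt{60} \cdot 6 = -12 + 2 \sqrt{15} \cdot 6 = -12 + 12 \sqrt{15} \approx 34.476$)
$\frac{A + 37509}{\left(-1\right) \left(-43642\right) - \left(48 + 83 M{\left(2 \right)}\right)} = \frac{\left(-12 + 12 \sqrt{15}\right) + 37509}{\left(-1\right) \left(-43642\right) - 214} = \frac{37497 + 12 \sqrt{15}}{43642 - 214} = \frac{37497 + 12 \sqrt{15}}{43428} = \left(37497 + 12 \sqrt{15}\right) \frac{1}{43428} = \frac{12499}{14476} + \frac{\sqrt{15}}{3619}$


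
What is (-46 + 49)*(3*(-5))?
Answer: -45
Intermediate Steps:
(-46 + 49)*(3*(-5)) = 3*(-15) = -45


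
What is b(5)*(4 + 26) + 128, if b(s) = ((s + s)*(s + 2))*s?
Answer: 10628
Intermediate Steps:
b(s) = 2*s²*(2 + s) (b(s) = ((2*s)*(2 + s))*s = (2*s*(2 + s))*s = 2*s²*(2 + s))
b(5)*(4 + 26) + 128 = (2*5²*(2 + 5))*(4 + 26) + 128 = (2*25*7)*30 + 128 = 350*30 + 128 = 10500 + 128 = 10628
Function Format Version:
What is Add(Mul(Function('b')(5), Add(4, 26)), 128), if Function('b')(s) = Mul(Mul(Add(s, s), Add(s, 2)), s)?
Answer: 10628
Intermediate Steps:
Function('b')(s) = Mul(2, Pow(s, 2), Add(2, s)) (Function('b')(s) = Mul(Mul(Mul(2, s), Add(2, s)), s) = Mul(Mul(2, s, Add(2, s)), s) = Mul(2, Pow(s, 2), Add(2, s)))
Add(Mul(Function('b')(5), Add(4, 26)), 128) = Add(Mul(Mul(2, Pow(5, 2), Add(2, 5)), Add(4, 26)), 128) = Add(Mul(Mul(2, 25, 7), 30), 128) = Add(Mul(350, 30), 128) = Add(10500, 128) = 10628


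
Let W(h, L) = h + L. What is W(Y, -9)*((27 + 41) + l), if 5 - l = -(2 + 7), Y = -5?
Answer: -1148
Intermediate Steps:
l = 14 (l = 5 - (-1)*(2 + 7) = 5 - (-1)*9 = 5 - 1*(-9) = 5 + 9 = 14)
W(h, L) = L + h
W(Y, -9)*((27 + 41) + l) = (-9 - 5)*((27 + 41) + 14) = -14*(68 + 14) = -14*82 = -1148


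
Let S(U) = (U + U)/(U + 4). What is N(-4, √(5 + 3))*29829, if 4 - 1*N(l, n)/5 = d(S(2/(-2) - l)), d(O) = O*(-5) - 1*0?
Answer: 8650410/7 ≈ 1.2358e+6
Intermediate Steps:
S(U) = 2*U/(4 + U) (S(U) = (2*U)/(4 + U) = 2*U/(4 + U))
d(O) = -5*O (d(O) = -5*O + 0 = -5*O)
N(l, n) = 20 + 50*(-1 - l)/(3 - l) (N(l, n) = 20 - (-25)*2*(2/(-2) - l)/(4 + (2/(-2) - l)) = 20 - (-25)*2*(2*(-½) - l)/(4 + (2*(-½) - l)) = 20 - (-25)*2*(-1 - l)/(4 + (-1 - l)) = 20 - (-25)*2*(-1 - l)/(3 - l) = 20 - (-50)*(-1 - l)/(3 - l) = 20 + 50*(-1 - l)/(3 - l))
N(-4, √(5 + 3))*29829 = (10*(-1 + 7*(-4))/(-3 - 4))*29829 = (10*(-1 - 28)/(-7))*29829 = (10*(-⅐)*(-29))*29829 = (290/7)*29829 = 8650410/7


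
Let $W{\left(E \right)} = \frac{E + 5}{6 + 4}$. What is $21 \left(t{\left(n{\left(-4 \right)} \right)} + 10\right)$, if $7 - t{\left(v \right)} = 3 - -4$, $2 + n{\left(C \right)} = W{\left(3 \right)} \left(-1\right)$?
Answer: $210$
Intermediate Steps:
$W{\left(E \right)} = \frac{1}{2} + \frac{E}{10}$ ($W{\left(E \right)} = \frac{5 + E}{10} = \left(5 + E\right) \frac{1}{10} = \frac{1}{2} + \frac{E}{10}$)
$n{\left(C \right)} = - \frac{14}{5}$ ($n{\left(C \right)} = -2 + \left(\frac{1}{2} + \frac{1}{10} \cdot 3\right) \left(-1\right) = -2 + \left(\frac{1}{2} + \frac{3}{10}\right) \left(-1\right) = -2 + \frac{4}{5} \left(-1\right) = -2 - \frac{4}{5} = - \frac{14}{5}$)
$t{\left(v \right)} = 0$ ($t{\left(v \right)} = 7 - \left(3 - -4\right) = 7 - \left(3 + 4\right) = 7 - 7 = 0$)
$21 \left(t{\left(n{\left(-4 \right)} \right)} + 10\right) = 21 \left(0 + 10\right) = 21 \cdot 10 = 210$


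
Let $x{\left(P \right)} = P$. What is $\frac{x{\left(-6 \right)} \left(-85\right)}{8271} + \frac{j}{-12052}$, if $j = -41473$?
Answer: $\frac{116389901}{33227364} \approx 3.5028$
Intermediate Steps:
$\frac{x{\left(-6 \right)} \left(-85\right)}{8271} + \frac{j}{-12052} = \frac{\left(-6\right) \left(-85\right)}{8271} - \frac{41473}{-12052} = 510 \cdot \frac{1}{8271} - - \frac{41473}{12052} = \frac{170}{2757} + \frac{41473}{12052} = \frac{116389901}{33227364}$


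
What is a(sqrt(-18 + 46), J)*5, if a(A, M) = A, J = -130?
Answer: 10*sqrt(7) ≈ 26.458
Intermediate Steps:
a(sqrt(-18 + 46), J)*5 = sqrt(-18 + 46)*5 = sqrt(28)*5 = (2*sqrt(7))*5 = 10*sqrt(7)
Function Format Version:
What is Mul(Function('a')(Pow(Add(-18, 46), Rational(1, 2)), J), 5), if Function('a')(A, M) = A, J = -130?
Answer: Mul(10, Pow(7, Rational(1, 2))) ≈ 26.458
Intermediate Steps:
Mul(Function('a')(Pow(Add(-18, 46), Rational(1, 2)), J), 5) = Mul(Pow(Add(-18, 46), Rational(1, 2)), 5) = Mul(Pow(28, Rational(1, 2)), 5) = Mul(Mul(2, Pow(7, Rational(1, 2))), 5) = Mul(10, Pow(7, Rational(1, 2)))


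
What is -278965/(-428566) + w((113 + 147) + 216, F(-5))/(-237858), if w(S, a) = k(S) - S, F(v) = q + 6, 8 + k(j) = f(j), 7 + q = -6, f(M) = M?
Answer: 33178742749/50968925814 ≈ 0.65096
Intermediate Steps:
q = -13 (q = -7 - 6 = -13)
k(j) = -8 + j
F(v) = -7 (F(v) = -13 + 6 = -7)
w(S, a) = -8 (w(S, a) = (-8 + S) - S = -8)
-278965/(-428566) + w((113 + 147) + 216, F(-5))/(-237858) = -278965/(-428566) - 8/(-237858) = -278965*(-1/428566) - 8*(-1/237858) = 278965/428566 + 4/118929 = 33178742749/50968925814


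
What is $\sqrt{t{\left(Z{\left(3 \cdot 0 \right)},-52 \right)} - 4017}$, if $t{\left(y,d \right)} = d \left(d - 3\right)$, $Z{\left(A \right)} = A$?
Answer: $i \sqrt{1157} \approx 34.015 i$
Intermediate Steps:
$t{\left(y,d \right)} = d \left(-3 + d\right)$
$\sqrt{t{\left(Z{\left(3 \cdot 0 \right)},-52 \right)} - 4017} = \sqrt{- 52 \left(-3 - 52\right) - 4017} = \sqrt{\left(-52\right) \left(-55\right) - 4017} = \sqrt{2860 - 4017} = \sqrt{-1157} = i \sqrt{1157}$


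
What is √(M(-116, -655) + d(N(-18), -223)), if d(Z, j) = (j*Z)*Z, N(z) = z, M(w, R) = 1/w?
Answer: I*√243055757/58 ≈ 268.8*I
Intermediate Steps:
d(Z, j) = j*Z² (d(Z, j) = (Z*j)*Z = j*Z²)
√(M(-116, -655) + d(N(-18), -223)) = √(1/(-116) - 223*(-18)²) = √(-1/116 - 223*324) = √(-1/116 - 72252) = √(-8381233/116) = I*√243055757/58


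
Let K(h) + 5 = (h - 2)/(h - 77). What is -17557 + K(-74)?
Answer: -2651786/151 ≈ -17562.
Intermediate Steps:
K(h) = -5 + (-2 + h)/(-77 + h) (K(h) = -5 + (h - 2)/(h - 77) = -5 + (-2 + h)/(-77 + h))
-17557 + K(-74) = -17557 + (383 - 4*(-74))/(-77 - 74) = -17557 + (383 + 296)/(-151) = -17557 - 1/151*679 = -17557 - 679/151 = -2651786/151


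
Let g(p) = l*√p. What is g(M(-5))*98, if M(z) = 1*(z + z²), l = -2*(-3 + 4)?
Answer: -392*√5 ≈ -876.54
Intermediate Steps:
l = -2 (l = -2*1 = -2)
M(z) = z + z²
g(p) = -2*√p
g(M(-5))*98 = -2*2*√5*98 = -4*√5*98 = -392*√5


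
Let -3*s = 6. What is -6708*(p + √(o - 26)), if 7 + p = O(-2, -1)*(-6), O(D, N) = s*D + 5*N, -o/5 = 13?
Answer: 6708 - 6708*I*√91 ≈ 6708.0 - 63990.0*I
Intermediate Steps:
o = -65 (o = -5*13 = -65)
s = -2 (s = -⅓*6 = -2)
O(D, N) = -2*D + 5*N
p = -1 (p = -7 + (-2*(-2) + 5*(-1))*(-6) = -7 + (4 - 5)*(-6) = -7 - 1*(-6) = -7 + 6 = -1)
-6708*(p + √(o - 26)) = -6708*(-1 + √(-65 - 26)) = -6708*(-1 + √(-91)) = -6708*(-1 + I*√91) = 6708 - 6708*I*√91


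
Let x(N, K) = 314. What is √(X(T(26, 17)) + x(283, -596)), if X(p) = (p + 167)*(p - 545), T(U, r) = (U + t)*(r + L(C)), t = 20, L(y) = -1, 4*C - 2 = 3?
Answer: √172787 ≈ 415.68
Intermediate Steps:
C = 5/4 (C = ½ + (¼)*3 = ½ + ¾ = 5/4 ≈ 1.2500)
T(U, r) = (-1 + r)*(20 + U) (T(U, r) = (U + 20)*(r - 1) = (20 + U)*(-1 + r) = (-1 + r)*(20 + U))
X(p) = (-545 + p)*(167 + p) (X(p) = (167 + p)*(-545 + p) = (-545 + p)*(167 + p))
√(X(T(26, 17)) + x(283, -596)) = √((-91015 + (-20 - 1*26 + 20*17 + 26*17)² - 378*(-20 - 1*26 + 20*17 + 26*17)) + 314) = √((-91015 + (-20 - 26 + 340 + 442)² - 378*(-20 - 26 + 340 + 442)) + 314) = √((-91015 + 736² - 378*736) + 314) = √((-91015 + 541696 - 278208) + 314) = √(172473 + 314) = √172787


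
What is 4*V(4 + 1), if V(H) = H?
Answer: 20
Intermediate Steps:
4*V(4 + 1) = 4*(4 + 1) = 4*5 = 20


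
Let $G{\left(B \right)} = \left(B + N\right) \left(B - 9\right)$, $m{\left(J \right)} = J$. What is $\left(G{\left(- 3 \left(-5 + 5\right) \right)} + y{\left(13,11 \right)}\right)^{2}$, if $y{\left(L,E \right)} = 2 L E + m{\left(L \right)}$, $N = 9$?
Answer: $47524$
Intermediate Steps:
$y{\left(L,E \right)} = L + 2 E L$ ($y{\left(L,E \right)} = 2 L E + L = 2 E L + L = L + 2 E L$)
$G{\left(B \right)} = \left(-9 + B\right) \left(9 + B\right)$ ($G{\left(B \right)} = \left(B + 9\right) \left(B - 9\right) = \left(9 + B\right) \left(-9 + B\right) = \left(-9 + B\right) \left(9 + B\right)$)
$\left(G{\left(- 3 \left(-5 + 5\right) \right)} + y{\left(13,11 \right)}\right)^{2} = \left(\left(-81 + \left(- 3 \left(-5 + 5\right)\right)^{2}\right) + 13 \left(1 + 2 \cdot 11\right)\right)^{2} = \left(\left(-81 + \left(\left(-3\right) 0\right)^{2}\right) + 13 \left(1 + 22\right)\right)^{2} = \left(\left(-81 + 0^{2}\right) + 13 \cdot 23\right)^{2} = \left(\left(-81 + 0\right) + 299\right)^{2} = \left(-81 + 299\right)^{2} = 218^{2} = 47524$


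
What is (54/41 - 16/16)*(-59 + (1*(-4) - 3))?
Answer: -858/41 ≈ -20.927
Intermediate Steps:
(54/41 - 16/16)*(-59 + (1*(-4) - 3)) = (54*(1/41) - 16*1/16)*(-59 + (-4 - 3)) = (54/41 - 1)*(-59 - 7) = (13/41)*(-66) = -858/41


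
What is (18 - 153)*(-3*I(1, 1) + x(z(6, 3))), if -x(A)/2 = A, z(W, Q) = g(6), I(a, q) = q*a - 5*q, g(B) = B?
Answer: 0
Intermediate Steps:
I(a, q) = -5*q + a*q (I(a, q) = a*q - 5*q = -5*q + a*q)
z(W, Q) = 6
x(A) = -2*A
(18 - 153)*(-3*I(1, 1) + x(z(6, 3))) = (18 - 153)*(-3*(-5 + 1) - 2*6) = -135*(-3*(-4) - 12) = -135*(12 - 12) = -135*0 = 0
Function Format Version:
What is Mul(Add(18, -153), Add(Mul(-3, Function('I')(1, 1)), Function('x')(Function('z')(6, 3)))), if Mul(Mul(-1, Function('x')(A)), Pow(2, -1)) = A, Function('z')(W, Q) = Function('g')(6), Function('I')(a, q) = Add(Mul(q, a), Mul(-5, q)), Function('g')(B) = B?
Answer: 0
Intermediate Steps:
Function('I')(a, q) = Add(Mul(-5, q), Mul(a, q)) (Function('I')(a, q) = Add(Mul(a, q), Mul(-5, q)) = Add(Mul(-5, q), Mul(a, q)))
Function('z')(W, Q) = 6
Function('x')(A) = Mul(-2, A)
Mul(Add(18, -153), Add(Mul(-3, Function('I')(1, 1)), Function('x')(Function('z')(6, 3)))) = Mul(Add(18, -153), Add(Mul(-3, Mul(1, Add(-5, 1))), Mul(-2, 6))) = Mul(-135, Add(Mul(-3, Mul(1, -4)), -12)) = Mul(-135, Add(Mul(-3, -4), -12)) = Mul(-135, Add(12, -12)) = Mul(-135, 0) = 0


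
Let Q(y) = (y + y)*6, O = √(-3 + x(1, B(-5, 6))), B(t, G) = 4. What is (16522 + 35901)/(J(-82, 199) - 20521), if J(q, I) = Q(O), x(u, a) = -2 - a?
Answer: -1075772383/421112737 - 1887228*I/421112737 ≈ -2.5546 - 0.0044815*I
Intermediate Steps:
O = 3*I (O = √(-3 + (-2 - 1*4)) = √(-3 + (-2 - 4)) = √(-3 - 6) = √(-9) = 3*I ≈ 3.0*I)
Q(y) = 12*y (Q(y) = (2*y)*6 = 12*y)
J(q, I) = 36*I (J(q, I) = 12*(3*I) = 36*I)
(16522 + 35901)/(J(-82, 199) - 20521) = (16522 + 35901)/(36*I - 20521) = 52423/(-20521 + 36*I) = 52423*((-20521 - 36*I)/421112737) = 52423*(-20521 - 36*I)/421112737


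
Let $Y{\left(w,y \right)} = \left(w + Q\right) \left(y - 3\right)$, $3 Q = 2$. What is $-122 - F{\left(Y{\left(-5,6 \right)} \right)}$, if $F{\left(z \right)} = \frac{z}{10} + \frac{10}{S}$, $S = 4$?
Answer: $- \frac{616}{5} \approx -123.2$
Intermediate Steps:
$Q = \frac{2}{3}$ ($Q = \frac{1}{3} \cdot 2 = \frac{2}{3} \approx 0.66667$)
$Y{\left(w,y \right)} = \left(-3 + y\right) \left(\frac{2}{3} + w\right)$ ($Y{\left(w,y \right)} = \left(w + \frac{2}{3}\right) \left(y - 3\right) = \left(\frac{2}{3} + w\right) \left(-3 + y\right) = \left(-3 + y\right) \left(\frac{2}{3} + w\right)$)
$F{\left(z \right)} = \frac{5}{2} + \frac{z}{10}$ ($F{\left(z \right)} = \frac{z}{10} + \frac{10}{4} = z \frac{1}{10} + 10 \cdot \frac{1}{4} = \frac{z}{10} + \frac{5}{2} = \frac{5}{2} + \frac{z}{10}$)
$-122 - F{\left(Y{\left(-5,6 \right)} \right)} = -122 - \left(\frac{5}{2} + \frac{-2 - -15 + \frac{2}{3} \cdot 6 - 30}{10}\right) = -122 - \left(\frac{5}{2} + \frac{-2 + 15 + 4 - 30}{10}\right) = -122 - \left(\frac{5}{2} + \frac{1}{10} \left(-13\right)\right) = -122 - \left(\frac{5}{2} - \frac{13}{10}\right) = -122 - \frac{6}{5} = - \frac{616}{5}$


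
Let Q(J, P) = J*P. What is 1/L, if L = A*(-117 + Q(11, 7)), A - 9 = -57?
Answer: 1/1920 ≈ 0.00052083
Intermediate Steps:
A = -48 (A = 9 - 57 = -48)
L = 1920 (L = -48*(-117 + 11*7) = -48*(-117 + 77) = -48*(-40) = 1920)
1/L = 1/1920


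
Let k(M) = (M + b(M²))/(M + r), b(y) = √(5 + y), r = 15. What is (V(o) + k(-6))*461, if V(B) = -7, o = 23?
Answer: -10603/3 + 461*√41/9 ≈ -3206.4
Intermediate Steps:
k(M) = (M + √(5 + M²))/(15 + M) (k(M) = (M + √(5 + M²))/(M + 15) = (M + √(5 + M²))/(15 + M))
(V(o) + k(-6))*461 = (-7 + (-6 + √(5 + (-6)²))/(15 - 6))*461 = (-7 + (-6 + √(5 + 36))/9)*461 = (-7 + (-6 + √41)/9)*461 = (-7 + (-⅔ + √41/9))*461 = (-23/3 + √41/9)*461 = -10603/3 + 461*√41/9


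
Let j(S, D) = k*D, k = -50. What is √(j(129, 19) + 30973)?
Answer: √30023 ≈ 173.27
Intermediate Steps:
j(S, D) = -50*D
√(j(129, 19) + 30973) = √(-50*19 + 30973) = √(-950 + 30973) = √30023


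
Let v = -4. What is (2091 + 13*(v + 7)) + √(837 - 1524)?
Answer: 2130 + I*√687 ≈ 2130.0 + 26.211*I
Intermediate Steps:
(2091 + 13*(v + 7)) + √(837 - 1524) = (2091 + 13*(-4 + 7)) + √(837 - 1524) = (2091 + 13*3) + √(-687) = (2091 + 39) + I*√687 = 2130 + I*√687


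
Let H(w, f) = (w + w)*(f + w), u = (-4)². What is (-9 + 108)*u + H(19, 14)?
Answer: 2838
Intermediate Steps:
u = 16
H(w, f) = 2*w*(f + w) (H(w, f) = (2*w)*(f + w) = 2*w*(f + w))
(-9 + 108)*u + H(19, 14) = (-9 + 108)*16 + 2*19*(14 + 19) = 99*16 + 2*19*33 = 1584 + 1254 = 2838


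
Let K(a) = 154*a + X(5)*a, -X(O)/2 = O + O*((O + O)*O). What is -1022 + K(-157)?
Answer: 54870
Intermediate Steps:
X(O) = -4*O**3 - 2*O (X(O) = -2*(O + O*((O + O)*O)) = -2*(O + O*((2*O)*O)) = -2*(O + O*(2*O**2)) = -2*(O + 2*O**3) = -4*O**3 - 2*O)
K(a) = -356*a (K(a) = 154*a + (-4*5**3 - 2*5)*a = 154*a + (-4*125 - 10)*a = 154*a + (-500 - 10)*a = 154*a - 510*a = -356*a)
-1022 + K(-157) = -1022 - 356*(-157) = -1022 + 55892 = 54870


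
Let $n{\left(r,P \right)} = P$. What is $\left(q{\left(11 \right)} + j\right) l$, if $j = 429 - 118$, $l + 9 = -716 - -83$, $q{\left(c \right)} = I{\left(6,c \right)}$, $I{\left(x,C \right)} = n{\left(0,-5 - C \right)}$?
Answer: $-189390$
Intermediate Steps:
$I{\left(x,C \right)} = -5 - C$
$q{\left(c \right)} = -5 - c$
$l = -642$ ($l = -9 - 633 = -642$)
$j = 311$
$\left(q{\left(11 \right)} + j\right) l = \left(\left(-5 - 11\right) + 311\right) \left(-642\right) = \left(-16 + 311\right) \left(-642\right) = 295 \left(-642\right) = -189390$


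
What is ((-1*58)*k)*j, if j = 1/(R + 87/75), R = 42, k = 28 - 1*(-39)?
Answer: -97150/1079 ≈ -90.037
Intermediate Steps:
k = 67 (k = 28 + 39 = 67)
j = 25/1079 (j = 1/(42 + 87/75) = 1/(42 + 87*(1/75)) = 1/(42 + 29/25) = 1/(1079/25) = 25/1079 ≈ 0.023170)
((-1*58)*k)*j = (-1*58*67)*(25/1079) = -58*67*(25/1079) = -3886*25/1079 = -97150/1079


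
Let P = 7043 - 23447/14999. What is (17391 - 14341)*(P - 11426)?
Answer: -200580395200/14999 ≈ -1.3373e+7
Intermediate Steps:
P = 105614510/14999 (P = 7043 - 23447*1/14999 = 7043 - 23447/14999 = 105614510/14999 ≈ 7041.4)
(17391 - 14341)*(P - 11426) = (17391 - 14341)*(105614510/14999 - 11426) = 3050*(-65764064/14999) = -200580395200/14999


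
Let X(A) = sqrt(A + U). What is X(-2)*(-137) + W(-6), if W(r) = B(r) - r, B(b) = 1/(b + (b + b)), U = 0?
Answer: 107/18 - 137*I*sqrt(2) ≈ 5.9444 - 193.75*I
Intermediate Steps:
B(b) = 1/(3*b) (B(b) = 1/(b + 2*b) = 1/(3*b))
X(A) = sqrt(A) (X(A) = sqrt(A + 0) = sqrt(A))
W(r) = -r + 1/(3*r) (W(r) = 1/(3*r) - r = -r + 1/(3*r))
X(-2)*(-137) + W(-6) = sqrt(-2)*(-137) + (-1*(-6) + (1/3)/(-6)) = (I*sqrt(2))*(-137) + (6 + (1/3)*(-1/6)) = -137*I*sqrt(2) + (6 - 1/18) = -137*I*sqrt(2) + 107/18 = 107/18 - 137*I*sqrt(2)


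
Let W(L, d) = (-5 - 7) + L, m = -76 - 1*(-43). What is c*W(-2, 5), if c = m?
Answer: 462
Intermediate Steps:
m = -33 (m = -76 + 43 = -33)
W(L, d) = -12 + L
c = -33
c*W(-2, 5) = -33*(-12 - 2) = -33*(-14) = 462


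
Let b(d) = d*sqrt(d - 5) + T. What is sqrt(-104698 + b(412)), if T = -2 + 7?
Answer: sqrt(-104693 + 412*sqrt(407)) ≈ 310.45*I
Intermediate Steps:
T = 5
b(d) = 5 + d*sqrt(-5 + d) (b(d) = d*sqrt(d - 5) + 5 = d*sqrt(-5 + d) + 5 = 5 + d*sqrt(-5 + d))
sqrt(-104698 + b(412)) = sqrt(-104698 + (5 + 412*sqrt(-5 + 412))) = sqrt(-104698 + (5 + 412*sqrt(407))) = sqrt(-104693 + 412*sqrt(407))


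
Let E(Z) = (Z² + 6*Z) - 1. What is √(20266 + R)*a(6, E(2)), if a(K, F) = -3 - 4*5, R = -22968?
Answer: -23*I*√2702 ≈ -1195.6*I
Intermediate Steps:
E(Z) = -1 + Z² + 6*Z
a(K, F) = -23 (a(K, F) = -3 - 20 = -23)
√(20266 + R)*a(6, E(2)) = √(20266 - 22968)*(-23) = √(-2702)*(-23) = (I*√2702)*(-23) = -23*I*√2702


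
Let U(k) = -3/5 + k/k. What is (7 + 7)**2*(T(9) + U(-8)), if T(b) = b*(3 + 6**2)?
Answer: 344372/5 ≈ 68874.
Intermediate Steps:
U(k) = 2/5 (U(k) = -3*1/5 + 1 = -3/5 + 1 = 2/5)
T(b) = 39*b (T(b) = b*(3 + 36) = b*39 = 39*b)
(7 + 7)**2*(T(9) + U(-8)) = (7 + 7)**2*(39*9 + 2/5) = 14**2*(351 + 2/5) = 196*(1757/5) = 344372/5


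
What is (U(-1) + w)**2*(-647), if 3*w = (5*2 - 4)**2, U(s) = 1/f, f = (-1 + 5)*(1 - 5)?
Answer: -23603207/256 ≈ -92200.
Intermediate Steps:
f = -16 (f = 4*(-4) = -16)
U(s) = -1/16 (U(s) = 1/(-16) = -1/16)
w = 12 (w = (5*2 - 4)**2/3 = (10 - 4)**2/3 = (1/3)*6**2 = (1/3)*36 = 12)
(U(-1) + w)**2*(-647) = (-1/16 + 12)**2*(-647) = (191/16)**2*(-647) = (36481/256)*(-647) = -23603207/256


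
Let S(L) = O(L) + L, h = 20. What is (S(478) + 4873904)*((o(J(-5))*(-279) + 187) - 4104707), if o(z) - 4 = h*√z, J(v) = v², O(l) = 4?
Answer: -20148450008896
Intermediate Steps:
S(L) = 4 + L
o(z) = 4 + 20*√z
(S(478) + 4873904)*((o(J(-5))*(-279) + 187) - 4104707) = ((4 + 478) + 4873904)*(((4 + 20*√((-5)²))*(-279) + 187) - 4104707) = (482 + 4873904)*(((4 + 20*√25)*(-279) + 187) - 4104707) = 4874386*(((4 + 20*5)*(-279) + 187) - 4104707) = 4874386*(((4 + 100)*(-279) + 187) - 4104707) = 4874386*((104*(-279) + 187) - 4104707) = 4874386*((-29016 + 187) - 4104707) = 4874386*(-28829 - 4104707) = 4874386*(-4133536) = -20148450008896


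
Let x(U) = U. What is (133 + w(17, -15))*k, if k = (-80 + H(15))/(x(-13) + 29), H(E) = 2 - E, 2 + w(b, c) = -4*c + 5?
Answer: -4557/4 ≈ -1139.3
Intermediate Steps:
w(b, c) = 3 - 4*c (w(b, c) = -2 + (-4*c + 5) = -2 + (5 - 4*c) = 3 - 4*c)
k = -93/16 (k = (-80 + (2 - 1*15))/(-13 + 29) = (-80 + (2 - 15))/16 = (-80 - 13)*(1/16) = -93*1/16 = -93/16 ≈ -5.8125)
(133 + w(17, -15))*k = (133 + (3 - 4*(-15)))*(-93/16) = (133 + (3 + 60))*(-93/16) = (133 + 63)*(-93/16) = 196*(-93/16) = -4557/4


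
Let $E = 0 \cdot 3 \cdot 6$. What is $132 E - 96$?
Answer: $-96$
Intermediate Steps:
$E = 0$ ($E = 0 \cdot 6 = 0$)
$132 E - 96 = 132 \cdot 0 - 96 = 0 - 96 = -96$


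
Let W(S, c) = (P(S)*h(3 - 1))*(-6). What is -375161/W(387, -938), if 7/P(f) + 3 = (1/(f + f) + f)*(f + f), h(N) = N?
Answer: 28093556324/21 ≈ 1.3378e+9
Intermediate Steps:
P(f) = 7/(-3 + 2*f*(f + 1/(2*f))) (P(f) = 7/(-3 + (1/(f + f) + f)*(f + f)) = 7/(-3 + (1/(2*f) + f)*(2*f)) = 7/(-3 + (f + 1/(2*f))*(2*f)) = 7/(-3 + 2*f*(f + 1/(2*f))))
W(S, c) = -42/(-1 + S²) (W(S, c) = ((7/(2*(-1 + S²)))*(3 - 1))*(-6) = ((7/(2*(-1 + S²)))*2)*(-6) = (7/(-1 + S²))*(-6) = -42/(-1 + S²))
-375161/W(387, -938) = -375161/((-42/(-1 + 387²))) = -375161/((-42/(-1 + 149769))) = -375161/((-42/149768)) = -375161/((-42*1/149768)) = -375161/(-21/74884) = -375161*(-74884/21) = 28093556324/21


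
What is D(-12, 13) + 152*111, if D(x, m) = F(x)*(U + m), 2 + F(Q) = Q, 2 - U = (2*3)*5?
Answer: 17082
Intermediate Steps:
U = -28 (U = 2 - 2*3*5 = 2 - 6*5 = 2 - 1*30 = 2 - 30 = -28)
F(Q) = -2 + Q
D(x, m) = (-28 + m)*(-2 + x) (D(x, m) = (-2 + x)*(-28 + m) = (-28 + m)*(-2 + x))
D(-12, 13) + 152*111 = (-28 + 13)*(-2 - 12) + 152*111 = -15*(-14) + 16872 = 210 + 16872 = 17082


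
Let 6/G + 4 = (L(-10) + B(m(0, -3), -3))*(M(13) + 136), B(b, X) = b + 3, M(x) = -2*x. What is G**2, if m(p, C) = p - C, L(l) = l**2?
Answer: 9/33965584 ≈ 2.6497e-7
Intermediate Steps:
B(b, X) = 3 + b
G = 3/5828 (G = 6/(-4 + ((-10)**2 + (3 + (0 - 1*(-3))))*(-2*13 + 136)) = 6/(-4 + (100 + (3 + (0 + 3)))*(-26 + 136)) = 6/(-4 + (100 + (3 + 3))*110) = 6/(-4 + (100 + 6)*110) = 6/(-4 + 106*110) = 6/(-4 + 11660) = 6/11656 = 6*(1/11656) = 3/5828 ≈ 0.00051476)
G**2 = (3/5828)**2 = 9/33965584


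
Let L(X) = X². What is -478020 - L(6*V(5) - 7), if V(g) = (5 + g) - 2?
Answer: -479701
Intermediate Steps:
V(g) = 3 + g
-478020 - L(6*V(5) - 7) = -478020 - (6*(3 + 5) - 7)² = -478020 - (6*8 - 7)² = -478020 - (48 - 7)² = -478020 - 1*41² = -478020 - 1*1681 = -478020 - 1681 = -479701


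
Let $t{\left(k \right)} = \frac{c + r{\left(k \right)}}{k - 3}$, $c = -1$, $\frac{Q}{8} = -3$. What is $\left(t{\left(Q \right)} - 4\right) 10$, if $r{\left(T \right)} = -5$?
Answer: $- \frac{340}{9} \approx -37.778$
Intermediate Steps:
$Q = -24$ ($Q = 8 \left(-3\right) = -24$)
$t{\left(k \right)} = - \frac{6}{-3 + k}$ ($t{\left(k \right)} = \frac{-1 - 5}{k - 3} = - \frac{6}{-3 + k}$)
$\left(t{\left(Q \right)} - 4\right) 10 = \left(- \frac{6}{-3 - 24} - 4\right) 10 = \left(- \frac{6}{-27} - 4\right) 10 = \left(\left(-6\right) \left(- \frac{1}{27}\right) - 4\right) 10 = \left(\frac{2}{9} - 4\right) 10 = \left(- \frac{34}{9}\right) 10 = - \frac{340}{9}$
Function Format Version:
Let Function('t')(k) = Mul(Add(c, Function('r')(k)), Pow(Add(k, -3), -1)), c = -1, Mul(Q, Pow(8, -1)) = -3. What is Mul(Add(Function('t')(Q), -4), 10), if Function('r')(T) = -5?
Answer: Rational(-340, 9) ≈ -37.778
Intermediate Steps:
Q = -24 (Q = Mul(8, -3) = -24)
Function('t')(k) = Mul(-6, Pow(Add(-3, k), -1)) (Function('t')(k) = Mul(Add(-1, -5), Pow(Add(k, -3), -1)) = Mul(-6, Pow(Add(-3, k), -1)))
Mul(Add(Function('t')(Q), -4), 10) = Mul(Add(Mul(-6, Pow(Add(-3, -24), -1)), -4), 10) = Mul(Add(Mul(-6, Pow(-27, -1)), -4), 10) = Mul(Add(Mul(-6, Rational(-1, 27)), -4), 10) = Mul(Add(Rational(2, 9), -4), 10) = Mul(Rational(-34, 9), 10) = Rational(-340, 9)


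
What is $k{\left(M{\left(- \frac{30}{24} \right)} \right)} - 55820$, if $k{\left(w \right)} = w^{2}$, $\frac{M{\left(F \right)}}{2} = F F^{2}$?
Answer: $- \frac{57144055}{1024} \approx -55805.0$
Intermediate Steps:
$M{\left(F \right)} = 2 F^{3}$ ($M{\left(F \right)} = 2 F F^{2} = 2 F^{3}$)
$k{\left(M{\left(- \frac{30}{24} \right)} \right)} - 55820 = \left(2 \left(- \frac{30}{24}\right)^{3}\right)^{2} - 55820 = \left(2 \left(\left(-30\right) \frac{1}{24}\right)^{3}\right)^{2} - 55820 = \left(2 \left(- \frac{5}{4}\right)^{3}\right)^{2} - 55820 = \left(2 \left(- \frac{125}{64}\right)\right)^{2} - 55820 = \left(- \frac{125}{32}\right)^{2} - 55820 = \frac{15625}{1024} - 55820 = - \frac{57144055}{1024}$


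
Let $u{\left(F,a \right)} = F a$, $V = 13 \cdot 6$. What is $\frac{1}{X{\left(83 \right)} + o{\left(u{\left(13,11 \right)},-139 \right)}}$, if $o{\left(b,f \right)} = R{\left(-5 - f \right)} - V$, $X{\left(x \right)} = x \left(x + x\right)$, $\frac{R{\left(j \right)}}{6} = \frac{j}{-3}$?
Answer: $\frac{1}{13432} \approx 7.4449 \cdot 10^{-5}$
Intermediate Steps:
$R{\left(j \right)} = - 2 j$ ($R{\left(j \right)} = 6 \frac{j}{-3} = 6 j \left(- \frac{1}{3}\right) = 6 \left(- \frac{j}{3}\right) = - 2 j$)
$V = 78$
$X{\left(x \right)} = 2 x^{2}$ ($X{\left(x \right)} = x 2 x = 2 x^{2}$)
$o{\left(b,f \right)} = -68 + 2 f$ ($o{\left(b,f \right)} = - 2 \left(-5 - f\right) - 78 = \left(10 + 2 f\right) - 78 = -68 + 2 f$)
$\frac{1}{X{\left(83 \right)} + o{\left(u{\left(13,11 \right)},-139 \right)}} = \frac{1}{2 \cdot 83^{2} + \left(-68 + 2 \left(-139\right)\right)} = \frac{1}{2 \cdot 6889 - 346} = \frac{1}{13778 - 346} = \frac{1}{13432}$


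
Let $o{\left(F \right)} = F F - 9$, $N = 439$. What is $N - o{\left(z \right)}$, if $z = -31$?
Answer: $-513$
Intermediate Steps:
$o{\left(F \right)} = -9 + F^{2}$ ($o{\left(F \right)} = F^{2} - 9 = -9 + F^{2}$)
$N - o{\left(z \right)} = 439 - \left(-9 + \left(-31\right)^{2}\right) = 439 - \left(-9 + 961\right) = 439 - 952 = -513$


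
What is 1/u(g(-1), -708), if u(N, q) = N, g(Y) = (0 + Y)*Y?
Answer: 1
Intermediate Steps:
g(Y) = Y² (g(Y) = Y*Y = Y²)
1/u(g(-1), -708) = 1/((-1)²) = 1/1 = 1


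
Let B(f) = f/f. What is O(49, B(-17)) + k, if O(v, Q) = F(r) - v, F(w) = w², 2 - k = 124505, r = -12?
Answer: -124408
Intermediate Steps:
k = -124503 (k = 2 - 1*124505 = 2 - 124505 = -124503)
B(f) = 1
O(v, Q) = 144 - v (O(v, Q) = (-12)² - v = 144 - v)
O(49, B(-17)) + k = (144 - 1*49) - 124503 = (144 - 49) - 124503 = 95 - 124503 = -124408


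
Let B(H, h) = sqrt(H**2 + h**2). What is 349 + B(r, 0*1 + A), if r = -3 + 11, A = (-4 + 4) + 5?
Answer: 349 + sqrt(89) ≈ 358.43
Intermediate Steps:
A = 5 (A = 0 + 5 = 5)
r = 8
349 + B(r, 0*1 + A) = 349 + sqrt(8**2 + (0*1 + 5)**2) = 349 + sqrt(64 + (0 + 5)**2) = 349 + sqrt(64 + 5**2) = 349 + sqrt(64 + 25) = 349 + sqrt(89)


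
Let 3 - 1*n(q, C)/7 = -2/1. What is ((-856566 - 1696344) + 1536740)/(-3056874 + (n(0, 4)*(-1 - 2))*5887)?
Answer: 1016170/3675009 ≈ 0.27651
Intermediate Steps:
n(q, C) = 35 (n(q, C) = 21 - (-14)/1 = 21 - (-14) = 21 - 7*(-2) = 21 + 14 = 35)
((-856566 - 1696344) + 1536740)/(-3056874 + (n(0, 4)*(-1 - 2))*5887) = ((-856566 - 1696344) + 1536740)/(-3056874 + (35*(-1 - 2))*5887) = (-2552910 + 1536740)/(-3056874 + (35*(-3))*5887) = -1016170/(-3056874 - 105*5887) = -1016170/(-3056874 - 618135) = -1016170/(-3675009) = -1016170*(-1/3675009) = 1016170/3675009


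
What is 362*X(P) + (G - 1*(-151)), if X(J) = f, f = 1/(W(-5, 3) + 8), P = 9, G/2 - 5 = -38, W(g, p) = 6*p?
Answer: 1286/13 ≈ 98.923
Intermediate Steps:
G = -66 (G = 10 + 2*(-38) = 10 - 76 = -66)
f = 1/26 (f = 1/(6*3 + 8) = 1/(18 + 8) = 1/26 ≈ 0.038462)
X(J) = 1/26
362*X(P) + (G - 1*(-151)) = 362*(1/26) + (-66 - 1*(-151)) = 181/13 + (-66 + 151) = 181/13 + 85 = 1286/13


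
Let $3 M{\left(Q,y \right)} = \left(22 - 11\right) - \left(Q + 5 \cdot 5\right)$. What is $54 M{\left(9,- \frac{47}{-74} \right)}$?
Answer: $-414$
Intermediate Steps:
$M{\left(Q,y \right)} = - \frac{14}{3} - \frac{Q}{3}$ ($M{\left(Q,y \right)} = \frac{\left(22 - 11\right) - \left(Q + 5 \cdot 5\right)}{3} = \frac{\left(22 - 11\right) - \left(Q + 25\right)}{3} = \frac{11 - \left(25 + Q\right)}{3} = \frac{-14 - Q}{3} = - \frac{14}{3} - \frac{Q}{3}$)
$54 M{\left(9,- \frac{47}{-74} \right)} = 54 \left(- \frac{14}{3} - 3\right) = 54 \left(- \frac{23}{3}\right) = -414$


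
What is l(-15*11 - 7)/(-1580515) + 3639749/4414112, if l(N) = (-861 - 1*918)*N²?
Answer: 238067109947567/6976570227680 ≈ 34.124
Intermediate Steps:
l(N) = -1779*N² (l(N) = (-861 - 918)*N² = -1779*N²)
l(-15*11 - 7)/(-1580515) + 3639749/4414112 = -1779*(-15*11 - 7)²/(-1580515) + 3639749/4414112 = -1779*(-165 - 7)²*(-1/1580515) + 3639749*(1/4414112) = -1779*(-172)²*(-1/1580515) + 3639749/4414112 = -1779*29584*(-1/1580515) + 3639749/4414112 = -52629936*(-1/1580515) + 3639749/4414112 = 52629936/1580515 + 3639749/4414112 = 238067109947567/6976570227680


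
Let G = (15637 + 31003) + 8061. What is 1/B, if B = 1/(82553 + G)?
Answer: 137254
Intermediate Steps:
G = 54701 (G = 46640 + 8061 = 54701)
B = 1/137254 (B = 1/(82553 + 54701) = 1/137254 ≈ 7.2858e-6)
1/B = 1/(1/137254) = 137254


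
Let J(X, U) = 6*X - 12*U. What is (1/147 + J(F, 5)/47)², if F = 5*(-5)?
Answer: 950057329/47734281 ≈ 19.903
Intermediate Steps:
F = -25
J(X, U) = -12*U + 6*X
(1/147 + J(F, 5)/47)² = (1/147 + (-12*5 + 6*(-25))/47)² = (1/147 + (-60 - 150)*(1/47))² = (1/147 - 210*1/47)² = (1/147 - 210/47)² = (-30823/6909)² = 950057329/47734281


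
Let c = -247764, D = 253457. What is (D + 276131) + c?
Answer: 281824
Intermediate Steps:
(D + 276131) + c = (253457 + 276131) - 247764 = 529588 - 247764 = 281824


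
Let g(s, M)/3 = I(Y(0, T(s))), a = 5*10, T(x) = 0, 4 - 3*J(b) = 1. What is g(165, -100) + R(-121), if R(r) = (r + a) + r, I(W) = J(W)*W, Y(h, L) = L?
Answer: -192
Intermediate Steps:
J(b) = 1 (J(b) = 4/3 - ⅓*1 = 4/3 - ⅓ = 1)
I(W) = W (I(W) = 1*W = W)
a = 50
g(s, M) = 0 (g(s, M) = 3*0 = 0)
R(r) = 50 + 2*r (R(r) = (r + 50) + r = (50 + r) + r = 50 + 2*r)
g(165, -100) + R(-121) = 0 + (50 + 2*(-121)) = 0 + (50 - 242) = 0 - 192 = -192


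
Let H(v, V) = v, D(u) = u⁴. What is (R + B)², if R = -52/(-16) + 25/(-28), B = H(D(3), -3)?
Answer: 1361889/196 ≈ 6948.4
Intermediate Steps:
B = 81 (B = 3⁴ = 81)
R = 33/14 (R = -52*(-1/16) + 25*(-1/28) = 13/4 - 25/28 = 33/14 ≈ 2.3571)
(R + B)² = (33/14 + 81)² = (1167/14)² = 1361889/196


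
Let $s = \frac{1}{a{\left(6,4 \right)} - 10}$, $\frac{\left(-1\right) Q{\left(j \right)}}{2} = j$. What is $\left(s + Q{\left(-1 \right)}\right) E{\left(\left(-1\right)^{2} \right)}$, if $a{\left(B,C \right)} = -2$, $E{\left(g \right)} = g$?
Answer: $\frac{23}{12} \approx 1.9167$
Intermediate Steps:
$Q{\left(j \right)} = - 2 j$
$s = - \frac{1}{12}$ ($s = \frac{1}{-2 - 10} = \frac{1}{-12} = - \frac{1}{12} \approx -0.083333$)
$\left(s + Q{\left(-1 \right)}\right) E{\left(\left(-1\right)^{2} \right)} = \left(- \frac{1}{12} - -2\right) \left(-1\right)^{2} = \left(- \frac{1}{12} + 2\right) 1 = \frac{23}{12} \cdot 1 = \frac{23}{12}$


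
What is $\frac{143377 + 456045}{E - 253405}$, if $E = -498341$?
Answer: $- \frac{299711}{375873} \approx -0.79737$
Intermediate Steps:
$\frac{143377 + 456045}{E - 253405} = \frac{143377 + 456045}{-498341 - 253405} = \frac{599422}{-751746} = 599422 \left(- \frac{1}{751746}\right) = - \frac{299711}{375873}$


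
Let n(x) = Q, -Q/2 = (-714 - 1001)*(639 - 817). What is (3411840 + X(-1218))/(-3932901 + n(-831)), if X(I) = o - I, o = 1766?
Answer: -487832/649063 ≈ -0.75159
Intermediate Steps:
X(I) = 1766 - I
Q = -610540 (Q = -2*(-714 - 1001)*(639 - 817) = -(-3430)*(-178) = -2*305270 = -610540)
n(x) = -610540
(3411840 + X(-1218))/(-3932901 + n(-831)) = (3411840 + (1766 - 1*(-1218)))/(-3932901 - 610540) = (3411840 + (1766 + 1218))/(-4543441) = (3411840 + 2984)*(-1/4543441) = 3414824*(-1/4543441) = -487832/649063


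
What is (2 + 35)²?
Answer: 1369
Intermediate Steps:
(2 + 35)² = 37² = 1369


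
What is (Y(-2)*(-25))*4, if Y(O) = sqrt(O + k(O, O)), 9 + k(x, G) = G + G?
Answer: -100*I*sqrt(15) ≈ -387.3*I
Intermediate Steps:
k(x, G) = -9 + 2*G (k(x, G) = -9 + (G + G) = -9 + 2*G)
Y(O) = sqrt(-9 + 3*O) (Y(O) = sqrt(O + (-9 + 2*O)) = sqrt(-9 + 3*O))
(Y(-2)*(-25))*4 = (sqrt(-9 + 3*(-2))*(-25))*4 = (sqrt(-9 - 6)*(-25))*4 = (sqrt(-15)*(-25))*4 = ((I*sqrt(15))*(-25))*4 = -25*I*sqrt(15)*4 = -100*I*sqrt(15)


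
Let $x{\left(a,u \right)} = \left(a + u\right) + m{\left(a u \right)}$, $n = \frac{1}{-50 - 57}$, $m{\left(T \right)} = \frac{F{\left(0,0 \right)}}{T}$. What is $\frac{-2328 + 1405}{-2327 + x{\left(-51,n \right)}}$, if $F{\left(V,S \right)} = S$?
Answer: $\frac{98761}{254447} \approx 0.38814$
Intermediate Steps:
$m{\left(T \right)} = 0$ ($m{\left(T \right)} = \frac{0}{T} = 0$)
$n = - \frac{1}{107}$ ($n = \frac{1}{-107} = - \frac{1}{107} \approx -0.0093458$)
$x{\left(a,u \right)} = a + u$ ($x{\left(a,u \right)} = \left(a + u\right) + 0 = a + u$)
$\frac{-2328 + 1405}{-2327 + x{\left(-51,n \right)}} = \frac{-2328 + 1405}{-2327 - \frac{5458}{107}} = - \frac{923}{-2327 - \frac{5458}{107}} = - \frac{923}{- \frac{254447}{107}} = \left(-923\right) \left(- \frac{107}{254447}\right) = \frac{98761}{254447}$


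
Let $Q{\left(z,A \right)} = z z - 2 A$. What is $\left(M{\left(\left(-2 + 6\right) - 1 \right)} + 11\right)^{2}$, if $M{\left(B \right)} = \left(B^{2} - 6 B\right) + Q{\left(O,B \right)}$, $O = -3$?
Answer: $25$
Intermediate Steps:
$Q{\left(z,A \right)} = z^{2} - 2 A$
$M{\left(B \right)} = 9 + B^{2} - 8 B$ ($M{\left(B \right)} = \left(B^{2} - 6 B\right) - \left(-9 + 2 B\right) = 9 + B^{2} - 8 B$)
$\left(M{\left(\left(-2 + 6\right) - 1 \right)} + 11\right)^{2} = \left(\left(9 + \left(\left(-2 + 6\right) - 1\right)^{2} - 8 \left(\left(-2 + 6\right) - 1\right)\right) + 11\right)^{2} = \left(\left(9 + \left(4 - 1\right)^{2} - 8 \left(4 - 1\right)\right) + 11\right)^{2} = \left(\left(9 + 3^{2} - 24\right) + 11\right)^{2} = \left(\left(9 + 9 - 24\right) + 11\right)^{2} = \left(-6 + 11\right)^{2} = 5^{2} = 25$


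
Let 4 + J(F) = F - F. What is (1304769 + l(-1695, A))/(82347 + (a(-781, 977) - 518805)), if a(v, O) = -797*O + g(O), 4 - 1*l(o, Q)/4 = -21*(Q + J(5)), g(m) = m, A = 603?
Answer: -1355101/1214150 ≈ -1.1161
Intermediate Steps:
J(F) = -4 (J(F) = -4 + (F - F) = -4 + 0 = -4)
l(o, Q) = -320 + 84*Q (l(o, Q) = 16 - (-84)*(Q - 4) = 16 - (-84)*(-4 + Q) = 16 - 4*(84 - 21*Q) = 16 + (-336 + 84*Q) = -320 + 84*Q)
a(v, O) = -796*O (a(v, O) = -797*O + O = -796*O)
(1304769 + l(-1695, A))/(82347 + (a(-781, 977) - 518805)) = (1304769 + (-320 + 84*603))/(82347 + (-796*977 - 518805)) = (1304769 + (-320 + 50652))/(82347 + (-777692 - 518805)) = (1304769 + 50332)/(82347 - 1296497) = 1355101/(-1214150) = 1355101*(-1/1214150) = -1355101/1214150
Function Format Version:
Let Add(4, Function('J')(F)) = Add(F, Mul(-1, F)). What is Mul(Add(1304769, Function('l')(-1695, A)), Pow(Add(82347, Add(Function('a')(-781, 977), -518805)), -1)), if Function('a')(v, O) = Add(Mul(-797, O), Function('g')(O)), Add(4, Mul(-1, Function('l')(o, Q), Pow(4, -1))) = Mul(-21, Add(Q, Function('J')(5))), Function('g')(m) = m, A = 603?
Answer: Rational(-1355101, 1214150) ≈ -1.1161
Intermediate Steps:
Function('J')(F) = -4 (Function('J')(F) = Add(-4, Add(F, Mul(-1, F))) = Add(-4, 0) = -4)
Function('l')(o, Q) = Add(-320, Mul(84, Q)) (Function('l')(o, Q) = Add(16, Mul(-4, Mul(-21, Add(Q, -4)))) = Add(16, Mul(-4, Mul(-21, Add(-4, Q)))) = Add(16, Mul(-4, Add(84, Mul(-21, Q)))) = Add(16, Add(-336, Mul(84, Q))) = Add(-320, Mul(84, Q)))
Function('a')(v, O) = Mul(-796, O) (Function('a')(v, O) = Add(Mul(-797, O), O) = Mul(-796, O))
Mul(Add(1304769, Function('l')(-1695, A)), Pow(Add(82347, Add(Function('a')(-781, 977), -518805)), -1)) = Mul(Add(1304769, Add(-320, Mul(84, 603))), Pow(Add(82347, Add(Mul(-796, 977), -518805)), -1)) = Mul(Add(1304769, Add(-320, 50652)), Pow(Add(82347, Add(-777692, -518805)), -1)) = Mul(Add(1304769, 50332), Pow(Add(82347, -1296497), -1)) = Mul(1355101, Pow(-1214150, -1)) = Mul(1355101, Rational(-1, 1214150)) = Rational(-1355101, 1214150)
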